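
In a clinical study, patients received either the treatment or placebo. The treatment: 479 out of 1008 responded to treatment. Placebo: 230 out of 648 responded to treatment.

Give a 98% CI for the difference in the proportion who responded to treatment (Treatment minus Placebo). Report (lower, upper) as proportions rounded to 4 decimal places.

(0.0633, 0.1773)

p̂₁ = 479/1008 = 0.4752 and p̂₂ = 230/648 = 0.3549.
SE₁ = √(p̂₁(1−p̂₁)/n₁) = √(0.4752·0.5248/1008) = 0.01573; SE₂ = √(0.3549·0.6451/648) = 0.01880.
Independent samples: SE of the difference = √(SE₁² + SE₂²) = √(0.0002474329 + 0.00035344) = 0.02451.
z* for 98% confidence is 2.326, so the margin of error is 2.326 × 0.02451 = 0.05701.
Point estimate p̂₁ − p̂₂ = 0.4752 − 0.3549 = 0.1203.
0.1203 ± 0.05701 → (0.0633, 0.1773).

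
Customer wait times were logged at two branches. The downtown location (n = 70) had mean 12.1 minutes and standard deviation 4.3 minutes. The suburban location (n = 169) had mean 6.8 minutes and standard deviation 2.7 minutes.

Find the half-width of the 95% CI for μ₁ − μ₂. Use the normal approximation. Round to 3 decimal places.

1.086

Standard errors of each mean: 4.3/√70 = 0.5139 and 2.7/√169 = 0.2077.
SE(x̄₁ − x̄₂) = √(0.5139² + 0.2077²) = 0.5543 for independent samples with unequal variances.
With z* = 1.960, the margin is 1.960 × 0.5543 = 1.0864.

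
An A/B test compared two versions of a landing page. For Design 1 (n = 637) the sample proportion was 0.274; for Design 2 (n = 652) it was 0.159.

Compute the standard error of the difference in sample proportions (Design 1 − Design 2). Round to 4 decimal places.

The two standard errors are √(0.2740×0.7260/637) = 0.01767 and √(0.1590×0.8410/652) = 0.01432.
Because the samples are independent, SE_diff = √(0.01767² + 0.01432²) = 0.02274.

0.0227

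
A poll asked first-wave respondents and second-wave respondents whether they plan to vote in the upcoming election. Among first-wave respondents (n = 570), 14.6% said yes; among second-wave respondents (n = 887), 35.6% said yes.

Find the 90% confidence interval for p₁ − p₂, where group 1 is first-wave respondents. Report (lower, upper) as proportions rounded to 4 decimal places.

The two standard errors are √(0.1460×0.8540/570) = 0.01479 and √(0.3560×0.6440/887) = 0.01608.
Because the samples are independent, SE_diff = √(0.01479² + 0.01608²) = 0.02185.
Using z* = 1.645 for 90%, ME = 1.645 × 0.02185 = 0.03594.
p̂₁ − p̂₂ = -0.2100; interval -0.2100 ± 0.03594 gives (-0.2459, -0.1741).

(-0.2459, -0.1741)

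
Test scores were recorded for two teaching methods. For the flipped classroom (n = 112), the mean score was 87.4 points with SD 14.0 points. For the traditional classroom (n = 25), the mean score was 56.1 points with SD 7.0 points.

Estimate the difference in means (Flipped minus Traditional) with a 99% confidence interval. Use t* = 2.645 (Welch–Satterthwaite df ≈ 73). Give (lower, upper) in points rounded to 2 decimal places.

(26.21, 36.39)

SE₁ = s₁/√n₁ = 14.0/√112 = 1.3229; SE₂ = 7.0/√25 = 1.4000.
Independent samples, unequal variances: SE_diff = √(SE₁² + SE₂²) = √(1.75006441 + 1.96) = 1.9262.
t* = 2.645, so margin of error = 2.645 × 1.9262 = 5.0948.
Difference in means = 87.4 − 56.1 = 31.3000.
31.3000 ± 5.0948 → (26.21, 36.39).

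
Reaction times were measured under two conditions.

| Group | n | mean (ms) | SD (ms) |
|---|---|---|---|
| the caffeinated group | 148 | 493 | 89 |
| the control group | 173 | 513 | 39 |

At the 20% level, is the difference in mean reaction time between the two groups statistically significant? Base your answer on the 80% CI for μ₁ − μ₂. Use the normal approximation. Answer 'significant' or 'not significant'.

significant

Standard errors of each mean: 89/√148 = 7.3158 and 39/√173 = 2.9651.
SE(x̄₁ − x̄₂) = √(7.3158² + 2.9651²) = 7.8938 for independent samples with unequal variances.
With z* = 1.282, the margin is 1.282 × 7.8938 = 10.1199.
x̄₁ − x̄₂ = 493 − 513 = -20.0000; the interval is -20.0000 ± 10.1199 = (-30.1199, -9.8801).
The interval (-30.1199, -9.8801) does not contain 0, so the difference is significant.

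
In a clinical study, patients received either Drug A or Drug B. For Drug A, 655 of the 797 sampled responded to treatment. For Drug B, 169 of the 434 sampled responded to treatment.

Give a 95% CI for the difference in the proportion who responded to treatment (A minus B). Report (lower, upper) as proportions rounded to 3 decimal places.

First, p̂₁ = 655/797 = 0.8218; p̂₂ = 169/434 = 0.3894.
The two standard errors are √(0.8218×0.1782/797) = 0.01356 and √(0.3894×0.6106/434) = 0.02341.
Because the samples are independent, SE_diff = √(0.01356² + 0.02341²) = 0.02705.
Using z* = 1.960 for 95%, ME = 1.960 × 0.02705 = 0.05302.
p̂₁ − p̂₂ = 0.4324; interval 0.4324 ± 0.05302 gives (0.379, 0.485).

(0.379, 0.485)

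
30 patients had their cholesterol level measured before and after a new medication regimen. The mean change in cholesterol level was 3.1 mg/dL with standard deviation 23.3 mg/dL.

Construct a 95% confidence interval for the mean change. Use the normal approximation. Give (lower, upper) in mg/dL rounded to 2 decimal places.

(-5.24, 11.44)

This is a matched-pairs design, so SE = s_d/√n = 23.3/√30 = 4.2540.
Margin = 1.960 × 4.2540 = 8.3378; the interval is 3.1 ± 8.3378 = (-5.24, 11.44).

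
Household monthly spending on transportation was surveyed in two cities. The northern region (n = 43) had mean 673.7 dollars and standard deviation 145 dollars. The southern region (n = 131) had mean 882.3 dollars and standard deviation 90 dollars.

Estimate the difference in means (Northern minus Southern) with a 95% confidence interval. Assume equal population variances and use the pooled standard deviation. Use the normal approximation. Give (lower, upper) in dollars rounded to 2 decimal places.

Pooled variance s_p² = [42·145² + 130·90²] / (43+131−2) = 11256.1047, so s_p = 106.0948.
SE_diff = s_p·√(1/n₁ + 1/n₂) = 106.0948·√(1/43 + 1/131) = 18.6466.
z* = 1.960; margin = 1.960 × 18.6466 = 36.5473.
Difference = 673.7 − 882.3 = -208.6000.
-208.6000 ± 36.5473 → (-245.15, -172.05).

(-245.15, -172.05)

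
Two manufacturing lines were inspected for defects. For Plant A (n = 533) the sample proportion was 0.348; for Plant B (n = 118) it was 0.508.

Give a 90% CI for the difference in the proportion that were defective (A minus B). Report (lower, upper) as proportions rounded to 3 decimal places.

SE₁ = √(p̂₁(1−p̂₁)/n₁) = √(0.3480·0.6520/533) = 0.02063; SE₂ = √(0.5080·0.4920/118) = 0.04602.
Independent samples: SE of the difference = √(SE₁² + SE₂²) = √(0.0004255969 + 0.0021178404) = 0.05043.
z* for 90% confidence is 1.645, so the margin of error is 1.645 × 0.05043 = 0.08296.
Point estimate p̂₁ − p̂₂ = 0.3480 − 0.5080 = -0.1600.
-0.1600 ± 0.08296 → (-0.243, -0.077).

(-0.243, -0.077)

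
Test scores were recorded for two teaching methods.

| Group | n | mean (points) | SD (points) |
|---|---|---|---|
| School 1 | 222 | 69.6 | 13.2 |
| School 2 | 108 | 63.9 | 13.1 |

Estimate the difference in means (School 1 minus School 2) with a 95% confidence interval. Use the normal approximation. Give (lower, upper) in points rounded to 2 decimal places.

(2.68, 8.72)

Per-group SEs: s₁/√n₁ = 13.2/√222 = 0.8859, s₂/√n₂ = 13.1/√108 = 1.2605.
Unpooled SE of the difference: √(0.78481881 + 1.58886025) = 1.5407.
Margin of error = z* · SE = 1.960 × 1.5407 = 3.0198.
x̄₁ − x̄₂ = 69.6 − 63.9 = 5.7000.
CI: 5.7000 ± 3.0198 = (2.68, 8.72).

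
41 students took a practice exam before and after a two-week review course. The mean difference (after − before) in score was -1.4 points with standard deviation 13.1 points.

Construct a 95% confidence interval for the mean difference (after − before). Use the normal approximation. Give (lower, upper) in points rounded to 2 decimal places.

(-5.41, 2.61)

This is a matched-pairs design, so SE = s_d/√n = 13.1/√41 = 2.0459.
Margin = 1.960 × 2.0459 = 4.0100; the interval is -1.4 ± 4.0100 = (-5.41, 2.61).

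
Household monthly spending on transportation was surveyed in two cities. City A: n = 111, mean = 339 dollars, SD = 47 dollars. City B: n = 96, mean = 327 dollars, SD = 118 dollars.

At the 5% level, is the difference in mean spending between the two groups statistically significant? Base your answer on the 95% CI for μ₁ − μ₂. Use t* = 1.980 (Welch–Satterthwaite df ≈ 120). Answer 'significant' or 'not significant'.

SE₁ = s₁/√n₁ = 47/√111 = 4.4610; SE₂ = 118/√96 = 12.0433.
Independent samples, unequal variances: SE_diff = √(SE₁² + SE₂²) = √(19.900521 + 145.04107489) = 12.8430.
t* = 1.980, so margin of error = 1.980 × 12.8430 = 25.4291.
Difference in means = 339 − 327 = 12.0000.
12.0000 ± 25.4291 → (-13.4291, 37.4291).
The interval (-13.4291, 37.4291) contains 0, so the difference is not significant.

not significant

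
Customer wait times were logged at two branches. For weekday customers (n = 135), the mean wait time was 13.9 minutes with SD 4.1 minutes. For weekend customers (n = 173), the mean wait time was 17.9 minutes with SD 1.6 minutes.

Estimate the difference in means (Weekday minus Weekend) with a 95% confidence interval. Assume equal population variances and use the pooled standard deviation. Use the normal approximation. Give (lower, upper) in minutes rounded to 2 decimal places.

(-4.67, -3.33)

Pooled variance s_p² = [134·4.1² + 172·1.6²] / (135+173−2) = 8.8002, so s_p = 2.9665.
SE_diff = s_p·√(1/n₁ + 1/n₂) = 2.9665·√(1/135 + 1/173) = 0.3407.
z* = 1.960; margin = 1.960 × 0.3407 = 0.6678.
Difference = 13.9 − 17.9 = -4.0000.
-4.0000 ± 0.6678 → (-4.67, -3.33).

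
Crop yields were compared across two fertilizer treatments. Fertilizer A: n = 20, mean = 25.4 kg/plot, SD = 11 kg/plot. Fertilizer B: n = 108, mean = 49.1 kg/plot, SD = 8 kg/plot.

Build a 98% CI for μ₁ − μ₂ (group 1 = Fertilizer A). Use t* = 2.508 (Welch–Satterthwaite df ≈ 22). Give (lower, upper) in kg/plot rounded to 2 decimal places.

Per-group SEs: s₁/√n₁ = 11/√20 = 2.4597, s₂/√n₂ = 8/√108 = 0.7698.
Unpooled SE of the difference: √(6.05012409 + 0.59259204) = 2.5773.
Margin of error = t* · SE = 2.508 × 2.5773 = 6.4639.
x̄₁ − x̄₂ = 25.4 − 49.1 = -23.7000.
CI: -23.7000 ± 6.4639 = (-30.16, -17.24).

(-30.16, -17.24)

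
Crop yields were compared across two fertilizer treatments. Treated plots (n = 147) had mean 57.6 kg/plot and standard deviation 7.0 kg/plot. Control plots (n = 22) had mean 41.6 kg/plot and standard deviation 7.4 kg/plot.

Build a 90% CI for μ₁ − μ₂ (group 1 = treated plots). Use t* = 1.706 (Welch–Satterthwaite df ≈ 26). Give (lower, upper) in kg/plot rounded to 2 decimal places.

SE₁ = s₁/√n₁ = 7.0/√147 = 0.5774; SE₂ = 7.4/√22 = 1.5777.
Independent samples, unequal variances: SE_diff = √(SE₁² + SE₂²) = √(0.33339076 + 2.48913729) = 1.6800.
t* = 1.706, so margin of error = 1.706 × 1.6800 = 2.8661.
Difference in means = 57.6 − 41.6 = 16.0000.
16.0000 ± 2.8661 → (13.13, 18.87).

(13.13, 18.87)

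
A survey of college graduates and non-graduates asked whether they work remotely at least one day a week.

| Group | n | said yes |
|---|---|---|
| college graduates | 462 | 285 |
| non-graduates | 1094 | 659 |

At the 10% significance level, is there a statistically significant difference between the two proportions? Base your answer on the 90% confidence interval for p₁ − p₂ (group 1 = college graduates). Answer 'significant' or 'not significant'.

not significant

Sample proportions: 285/462 = 0.6169, 659/1094 = 0.6024.
Each SE is √(p̂(1−p̂)/n): √(0.6169·0.3831/462) = 0.02262 and √(0.6024·0.3976/1094) = 0.01480.
SE(p̂₁ − p̂₂) = √(SE₁² + SE₂²) = √(0.0005116644 + 0.00021904) = 0.02703, since the two samples are independent.
At 90% confidence z* = 1.645; margin = 1.645 × 0.02703 = 0.04446.
The difference is 0.6169 − 0.6024 = 0.0145, so the interval is 0.0145 ± 0.04446 = (-0.02996, 0.05896).
The interval (-0.02996, 0.05896) contains 0, so the difference is not significant.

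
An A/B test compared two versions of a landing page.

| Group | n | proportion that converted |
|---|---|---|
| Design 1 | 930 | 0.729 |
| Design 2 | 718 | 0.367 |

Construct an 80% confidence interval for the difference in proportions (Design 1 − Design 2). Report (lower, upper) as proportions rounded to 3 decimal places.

The two standard errors are √(0.7290×0.2710/930) = 0.01457 and √(0.3670×0.6330/718) = 0.01799.
Because the samples are independent, SE_diff = √(0.01457² + 0.01799²) = 0.02315.
Using z* = 1.282 for 80%, ME = 1.282 × 0.02315 = 0.02968.
p̂₁ − p̂₂ = 0.3620; interval 0.3620 ± 0.02968 gives (0.332, 0.392).

(0.332, 0.392)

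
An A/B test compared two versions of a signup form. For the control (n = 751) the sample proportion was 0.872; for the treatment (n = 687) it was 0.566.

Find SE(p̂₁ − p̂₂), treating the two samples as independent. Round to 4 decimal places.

The two standard errors are √(0.8720×0.1280/751) = 0.01219 and √(0.5660×0.4340/687) = 0.01891.
Because the samples are independent, SE_diff = √(0.01219² + 0.01891²) = 0.02250.

0.0225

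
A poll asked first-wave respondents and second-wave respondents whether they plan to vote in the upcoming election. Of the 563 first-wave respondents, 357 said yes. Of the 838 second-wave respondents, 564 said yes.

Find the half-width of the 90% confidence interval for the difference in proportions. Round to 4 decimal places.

First, p̂₁ = 357/563 = 0.6341; p̂₂ = 564/838 = 0.6730.
The two standard errors are √(0.6341×0.3659/563) = 0.02030 and √(0.6730×0.3270/838) = 0.01621.
Because the samples are independent, SE_diff = √(0.02030² + 0.01621²) = 0.02598.
Using z* = 1.645 for 90%, ME = 1.645 × 0.02598 = 0.04274.

0.0427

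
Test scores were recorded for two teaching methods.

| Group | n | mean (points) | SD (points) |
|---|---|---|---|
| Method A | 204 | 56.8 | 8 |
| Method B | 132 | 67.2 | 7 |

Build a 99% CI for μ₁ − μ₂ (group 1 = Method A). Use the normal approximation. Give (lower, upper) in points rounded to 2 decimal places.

(-12.53, -8.27)

Standard errors of each mean: 8/√204 = 0.5601 and 7/√132 = 0.6093.
SE(x̄₁ − x̄₂) = √(0.5601² + 0.6093²) = 0.8276 for independent samples with unequal variances.
With z* = 2.576, the margin is 2.576 × 0.8276 = 2.1319.
x̄₁ − x̄₂ = 56.8 − 67.2 = -10.4000; the interval is -10.4000 ± 2.1319 = (-12.53, -8.27).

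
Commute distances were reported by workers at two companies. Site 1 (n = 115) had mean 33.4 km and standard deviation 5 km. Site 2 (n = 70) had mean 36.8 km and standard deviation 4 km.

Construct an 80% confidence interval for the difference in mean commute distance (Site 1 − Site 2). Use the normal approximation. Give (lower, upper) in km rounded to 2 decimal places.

(-4.26, -2.54)

Per-group SEs: s₁/√n₁ = 5/√115 = 0.4663, s₂/√n₂ = 4/√70 = 0.4781.
Unpooled SE of the difference: √(0.21743569 + 0.22857961) = 0.6678.
Margin of error = z* · SE = 1.282 × 0.6678 = 0.8561.
x̄₁ − x̄₂ = 33.4 − 36.8 = -3.4000.
CI: -3.4000 ± 0.8561 = (-4.26, -2.54).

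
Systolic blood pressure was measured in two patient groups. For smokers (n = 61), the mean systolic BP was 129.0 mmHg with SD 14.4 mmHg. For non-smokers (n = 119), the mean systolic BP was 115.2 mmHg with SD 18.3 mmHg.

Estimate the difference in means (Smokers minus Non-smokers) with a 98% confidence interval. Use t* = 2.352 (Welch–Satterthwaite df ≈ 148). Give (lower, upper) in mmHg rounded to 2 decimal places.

SE₁ = s₁/√n₁ = 14.4/√61 = 1.8437; SE₂ = 18.3/√119 = 1.6776.
Independent samples, unequal variances: SE_diff = √(SE₁² + SE₂²) = √(3.39922969 + 2.81434176) = 2.4927.
t* = 2.352, so margin of error = 2.352 × 2.4927 = 5.8628.
Difference in means = 129.0 − 115.2 = 13.8000.
13.8000 ± 5.8628 → (7.94, 19.66).

(7.94, 19.66)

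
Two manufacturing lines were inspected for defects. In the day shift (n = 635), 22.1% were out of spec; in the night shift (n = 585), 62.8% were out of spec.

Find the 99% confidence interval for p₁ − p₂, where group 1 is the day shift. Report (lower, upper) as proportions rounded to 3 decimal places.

SE₁ = √(p̂₁(1−p̂₁)/n₁) = √(0.2210·0.7790/635) = 0.01647; SE₂ = √(0.6280·0.3720/585) = 0.01998.
Independent samples: SE of the difference = √(SE₁² + SE₂²) = √(0.0002712609 + 0.0003992004) = 0.02589.
z* for 99% confidence is 2.576, so the margin of error is 2.576 × 0.02589 = 0.06669.
Point estimate p̂₁ − p̂₂ = 0.2210 − 0.6280 = -0.4070.
-0.4070 ± 0.06669 → (-0.474, -0.340).

(-0.474, -0.340)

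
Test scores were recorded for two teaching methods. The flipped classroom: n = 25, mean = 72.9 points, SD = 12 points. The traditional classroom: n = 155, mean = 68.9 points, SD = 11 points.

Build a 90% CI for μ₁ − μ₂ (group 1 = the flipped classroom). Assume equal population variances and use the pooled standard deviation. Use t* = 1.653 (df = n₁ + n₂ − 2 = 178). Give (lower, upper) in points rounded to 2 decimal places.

s_p = √[((n₁−1)s₁² + (n₂−1)s₂²)/(n₁+n₂−2)] = √[(24·12² + 154·11²)/178] = 11.1401.
SE = 11.1401·√(1/25 + 1/155) = 2.4010.
With t* = 1.653, margin = 1.653 × 2.4010 = 3.9689.
x̄₁ − x̄₂ = 72.9 − 68.9 = 4.0000; interval 4.0000 ± 3.9689 = (0.03, 7.97).

(0.03, 7.97)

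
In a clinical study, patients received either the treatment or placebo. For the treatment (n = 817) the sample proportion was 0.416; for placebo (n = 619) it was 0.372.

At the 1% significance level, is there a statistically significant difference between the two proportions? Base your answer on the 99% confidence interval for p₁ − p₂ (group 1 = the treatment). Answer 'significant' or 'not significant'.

Each SE is √(p̂(1−p̂)/n): √(0.4160·0.5840/817) = 0.01724 and √(0.3720·0.6280/619) = 0.01943.
SE(p̂₁ − p̂₂) = √(SE₁² + SE₂²) = √(0.0002972176 + 0.0003775249) = 0.02598, since the two samples are independent.
At 99% confidence z* = 2.576; margin = 2.576 × 0.02598 = 0.06692.
The difference is 0.4160 − 0.3720 = 0.0440, so the interval is 0.0440 ± 0.06692 = (-0.02292, 0.11092).
The interval (-0.02292, 0.11092) contains 0, so the difference is not significant.

not significant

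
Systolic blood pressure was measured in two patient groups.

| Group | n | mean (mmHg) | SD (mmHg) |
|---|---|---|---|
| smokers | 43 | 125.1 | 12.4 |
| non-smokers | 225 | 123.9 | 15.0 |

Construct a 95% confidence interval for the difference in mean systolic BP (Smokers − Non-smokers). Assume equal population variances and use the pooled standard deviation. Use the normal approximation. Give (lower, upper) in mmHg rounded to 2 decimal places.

(-3.57, 5.97)

s_p = √[((n₁−1)s₁² + (n₂−1)s₂²)/(n₁+n₂−2)] = √[(42·12.4² + 224·15.0²)/266] = 14.6202.
SE = 14.6202·√(1/43 + 1/225) = 2.4333.
With z* = 1.960, margin = 1.960 × 2.4333 = 4.7693.
x̄₁ − x̄₂ = 125.1 − 123.9 = 1.2000; interval 1.2000 ± 4.7693 = (-3.57, 5.97).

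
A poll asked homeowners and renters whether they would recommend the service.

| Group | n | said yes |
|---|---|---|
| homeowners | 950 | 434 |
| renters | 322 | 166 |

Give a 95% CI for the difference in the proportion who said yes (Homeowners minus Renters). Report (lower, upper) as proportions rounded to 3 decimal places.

Sample proportions: 434/950 = 0.4568, 166/322 = 0.5155.
Each SE is √(p̂(1−p̂)/n): √(0.4568·0.5432/950) = 0.01616 and √(0.5155·0.4845/322) = 0.02785.
SE(p̂₁ − p̂₂) = √(SE₁² + SE₂²) = √(0.0002611456 + 0.0007756225) = 0.03220, since the two samples are independent.
At 95% confidence z* = 1.960; margin = 1.960 × 0.03220 = 0.06311.
The difference is 0.4568 − 0.5155 = -0.0587, so the interval is -0.0587 ± 0.06311 = (-0.122, 0.004).

(-0.122, 0.004)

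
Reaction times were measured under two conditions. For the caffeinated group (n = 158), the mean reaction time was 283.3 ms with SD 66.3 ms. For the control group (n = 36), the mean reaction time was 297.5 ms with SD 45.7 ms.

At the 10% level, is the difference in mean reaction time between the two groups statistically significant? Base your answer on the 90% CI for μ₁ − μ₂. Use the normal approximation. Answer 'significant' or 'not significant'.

SE₁ = s₁/√n₁ = 66.3/√158 = 5.2745; SE₂ = 45.7/√36 = 7.6167.
Independent samples, unequal variances: SE_diff = √(SE₁² + SE₂²) = √(27.82035025 + 58.01411889) = 9.2647.
z* = 1.645, so margin of error = 1.645 × 9.2647 = 15.2404.
Difference in means = 283.3 − 297.5 = -14.2000.
-14.2000 ± 15.2404 → (-29.4404, 1.0404).
The interval (-29.4404, 1.0404) contains 0, so the difference is not significant.

not significant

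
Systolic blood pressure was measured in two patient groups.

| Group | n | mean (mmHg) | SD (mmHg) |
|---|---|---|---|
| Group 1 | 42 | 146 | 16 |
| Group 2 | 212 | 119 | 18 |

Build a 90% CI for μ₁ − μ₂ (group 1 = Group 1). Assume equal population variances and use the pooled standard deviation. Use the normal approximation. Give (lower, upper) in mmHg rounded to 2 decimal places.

(22.09, 31.91)

Pooled variance s_p² = [41·16² + 211·18²] / (42+212−2) = 312.9365, so s_p = 17.6900.
SE_diff = s_p·√(1/n₁ + 1/n₂) = 17.6900·√(1/42 + 1/212) = 2.9878.
z* = 1.645; margin = 1.645 × 2.9878 = 4.9149.
Difference = 146 − 119 = 27.0000.
27.0000 ± 4.9149 → (22.09, 31.91).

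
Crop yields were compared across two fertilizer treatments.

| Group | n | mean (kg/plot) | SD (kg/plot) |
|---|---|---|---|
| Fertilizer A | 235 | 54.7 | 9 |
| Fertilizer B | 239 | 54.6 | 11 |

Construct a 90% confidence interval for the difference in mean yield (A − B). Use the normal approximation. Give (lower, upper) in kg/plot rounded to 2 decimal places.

(-1.42, 1.62)

SE₁ = s₁/√n₁ = 9/√235 = 0.5871; SE₂ = 11/√239 = 0.7115.
Independent samples, unequal variances: SE_diff = √(SE₁² + SE₂²) = √(0.34468641 + 0.50623225) = 0.9225.
z* = 1.645, so margin of error = 1.645 × 0.9225 = 1.5175.
Difference in means = 54.7 − 54.6 = 0.1000.
0.1000 ± 1.5175 → (-1.42, 1.62).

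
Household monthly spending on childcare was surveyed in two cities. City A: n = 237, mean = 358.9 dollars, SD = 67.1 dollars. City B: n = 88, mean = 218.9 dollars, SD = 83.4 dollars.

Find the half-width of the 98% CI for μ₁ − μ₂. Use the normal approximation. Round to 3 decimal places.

23.031

Per-group SEs: s₁/√n₁ = 67.1/√237 = 4.3586, s₂/√n₂ = 83.4/√88 = 8.8905.
Unpooled SE of the difference: √(18.99739396 + 79.04099025) = 9.9014.
Margin of error = z* · SE = 2.326 × 9.9014 = 23.0307.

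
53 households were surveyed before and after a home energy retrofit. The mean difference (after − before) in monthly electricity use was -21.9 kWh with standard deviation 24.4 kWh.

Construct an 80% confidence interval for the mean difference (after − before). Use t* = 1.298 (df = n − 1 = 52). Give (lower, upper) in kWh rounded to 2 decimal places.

This is a matched-pairs design, so SE = s_d/√n = 24.4/√53 = 3.3516.
Margin = 1.298 × 3.3516 = 4.3504; the interval is -21.9 ± 4.3504 = (-26.25, -17.55).

(-26.25, -17.55)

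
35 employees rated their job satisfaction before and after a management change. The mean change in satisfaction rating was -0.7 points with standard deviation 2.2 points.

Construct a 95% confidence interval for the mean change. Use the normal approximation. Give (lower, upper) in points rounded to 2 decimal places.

(-1.43, 0.03)

This is a matched-pairs design, so SE = s_d/√n = 2.2/√35 = 0.3719.
Margin = 1.960 × 0.3719 = 0.7289; the interval is -0.7 ± 0.7289 = (-1.43, 0.03).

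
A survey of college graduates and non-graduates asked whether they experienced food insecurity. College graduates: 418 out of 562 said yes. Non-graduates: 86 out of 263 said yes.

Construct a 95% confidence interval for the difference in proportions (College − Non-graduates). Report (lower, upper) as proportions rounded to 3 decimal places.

(0.350, 0.484)

Sample proportions: 418/562 = 0.7438, 86/263 = 0.3270.
Each SE is √(p̂(1−p̂)/n): √(0.7438·0.2562/562) = 0.01841 and √(0.3270·0.6730/263) = 0.02893.
SE(p̂₁ − p̂₂) = √(SE₁² + SE₂²) = √(0.0003389281 + 0.0008369449) = 0.03429, since the two samples are independent.
At 95% confidence z* = 1.960; margin = 1.960 × 0.03429 = 0.06721.
The difference is 0.7438 − 0.3270 = 0.4168, so the interval is 0.4168 ± 0.06721 = (0.350, 0.484).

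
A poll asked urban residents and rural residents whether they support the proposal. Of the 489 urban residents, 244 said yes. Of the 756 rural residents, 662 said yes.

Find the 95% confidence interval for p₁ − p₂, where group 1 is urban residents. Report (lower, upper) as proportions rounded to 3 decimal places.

Sample proportions: 244/489 = 0.4990, 662/756 = 0.8757.
Each SE is √(p̂(1−p̂)/n): √(0.4990·0.5010/489) = 0.02261 and √(0.8757·0.1243/756) = 0.01200.
SE(p̂₁ − p̂₂) = √(SE₁² + SE₂²) = √(0.0005112121 + 0.000144) = 0.02560, since the two samples are independent.
At 95% confidence z* = 1.960; margin = 1.960 × 0.02560 = 0.05018.
The difference is 0.4990 − 0.8757 = -0.3767, so the interval is -0.3767 ± 0.05018 = (-0.427, -0.327).

(-0.427, -0.327)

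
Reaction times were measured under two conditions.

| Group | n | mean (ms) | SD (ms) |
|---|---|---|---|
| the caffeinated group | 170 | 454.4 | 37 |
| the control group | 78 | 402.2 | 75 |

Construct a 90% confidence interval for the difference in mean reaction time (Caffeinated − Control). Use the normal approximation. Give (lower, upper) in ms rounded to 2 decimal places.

(37.47, 66.93)

Standard errors of each mean: 37/√170 = 2.8378 and 75/√78 = 8.4921.
SE(x̄₁ − x̄₂) = √(2.8378² + 8.4921²) = 8.9537 for independent samples with unequal variances.
With z* = 1.645, the margin is 1.645 × 8.9537 = 14.7288.
x̄₁ − x̄₂ = 454.4 − 402.2 = 52.2000; the interval is 52.2000 ± 14.7288 = (37.47, 66.93).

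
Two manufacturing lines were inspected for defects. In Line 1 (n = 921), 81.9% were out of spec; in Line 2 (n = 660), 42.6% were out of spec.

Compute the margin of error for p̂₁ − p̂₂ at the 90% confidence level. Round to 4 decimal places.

0.0379

The two standard errors are √(0.8190×0.1810/921) = 0.01269 and √(0.4260×0.5740/660) = 0.01925.
Because the samples are independent, SE_diff = √(0.01269² + 0.01925²) = 0.02306.
Using z* = 1.645 for 90%, ME = 1.645 × 0.02306 = 0.03793.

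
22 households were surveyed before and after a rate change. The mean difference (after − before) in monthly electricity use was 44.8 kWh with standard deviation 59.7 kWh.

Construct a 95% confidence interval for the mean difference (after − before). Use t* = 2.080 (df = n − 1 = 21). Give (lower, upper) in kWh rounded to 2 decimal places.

This is a matched-pairs design, so SE = s_d/√n = 59.7/√22 = 12.7281.
Margin = 2.080 × 12.7281 = 26.4744; the interval is 44.8 ± 26.4744 = (18.33, 71.27).

(18.33, 71.27)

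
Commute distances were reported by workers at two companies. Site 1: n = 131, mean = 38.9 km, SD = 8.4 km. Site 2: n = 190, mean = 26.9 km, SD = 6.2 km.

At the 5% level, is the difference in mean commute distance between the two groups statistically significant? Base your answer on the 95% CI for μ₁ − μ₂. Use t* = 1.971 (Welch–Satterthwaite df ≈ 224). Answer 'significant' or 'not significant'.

Standard errors of each mean: 8.4/√131 = 0.7339 and 6.2/√190 = 0.4498.
SE(x̄₁ − x̄₂) = √(0.7339² + 0.4498²) = 0.8608 for independent samples with unequal variances.
With t* = 1.971, the margin is 1.971 × 0.8608 = 1.6966.
x̄₁ − x̄₂ = 38.9 − 26.9 = 12.0000; the interval is 12.0000 ± 1.6966 = (10.3034, 13.6966).
The interval (10.3034, 13.6966) does not contain 0, so the difference is significant.

significant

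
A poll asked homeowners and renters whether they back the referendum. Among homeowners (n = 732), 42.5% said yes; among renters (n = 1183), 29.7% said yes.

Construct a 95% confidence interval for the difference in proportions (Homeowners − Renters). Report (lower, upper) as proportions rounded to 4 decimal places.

The two standard errors are √(0.4250×0.5750/732) = 0.01827 and √(0.2970×0.7030/1183) = 0.01329.
Because the samples are independent, SE_diff = √(0.01827² + 0.01329²) = 0.02259.
Using z* = 1.960 for 95%, ME = 1.960 × 0.02259 = 0.04428.
p̂₁ − p̂₂ = 0.1280; interval 0.1280 ± 0.04428 gives (0.0837, 0.1723).

(0.0837, 0.1723)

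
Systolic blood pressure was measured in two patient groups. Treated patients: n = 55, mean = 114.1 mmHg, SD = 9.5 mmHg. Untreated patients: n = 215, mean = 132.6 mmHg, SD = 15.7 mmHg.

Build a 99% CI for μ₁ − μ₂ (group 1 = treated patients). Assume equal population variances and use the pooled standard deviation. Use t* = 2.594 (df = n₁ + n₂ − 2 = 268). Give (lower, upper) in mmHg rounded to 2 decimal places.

s_p = √[((n₁−1)s₁² + (n₂−1)s₂²)/(n₁+n₂−2)] = √[(54·9.5² + 214·15.7²)/268] = 14.6632.
SE = 14.6632·√(1/55 + 1/215) = 2.2157.
With t* = 2.594, margin = 2.594 × 2.2157 = 5.7475.
x̄₁ − x̄₂ = 114.1 − 132.6 = -18.5000; interval -18.5000 ± 5.7475 = (-24.25, -12.75).

(-24.25, -12.75)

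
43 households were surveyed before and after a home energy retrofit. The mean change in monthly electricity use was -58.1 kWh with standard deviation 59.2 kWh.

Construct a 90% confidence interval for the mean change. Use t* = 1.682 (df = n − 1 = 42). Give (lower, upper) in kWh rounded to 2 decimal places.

(-73.28, -42.92)

This is a matched-pairs design, so SE = s_d/√n = 59.2/√43 = 9.0279.
Margin = 1.682 × 9.0279 = 15.1849; the interval is -58.1 ± 15.1849 = (-73.28, -42.92).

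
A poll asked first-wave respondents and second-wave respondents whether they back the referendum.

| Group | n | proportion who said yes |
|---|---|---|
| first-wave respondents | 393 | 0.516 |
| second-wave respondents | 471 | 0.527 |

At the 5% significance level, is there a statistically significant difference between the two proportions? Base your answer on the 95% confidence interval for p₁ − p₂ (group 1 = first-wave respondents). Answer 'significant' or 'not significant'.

not significant

SE₁ = √(p̂₁(1−p̂₁)/n₁) = √(0.5160·0.4840/393) = 0.02521; SE₂ = √(0.5270·0.4730/471) = 0.02301.
Independent samples: SE of the difference = √(SE₁² + SE₂²) = √(0.0006355441 + 0.0005294601) = 0.03413.
z* for 95% confidence is 1.960, so the margin of error is 1.960 × 0.03413 = 0.06689.
Point estimate p̂₁ − p̂₂ = 0.5160 − 0.5270 = -0.0110.
-0.0110 ± 0.06689 → (-0.07789, 0.05589).
The interval (-0.07789, 0.05589) contains 0, so the difference is not significant.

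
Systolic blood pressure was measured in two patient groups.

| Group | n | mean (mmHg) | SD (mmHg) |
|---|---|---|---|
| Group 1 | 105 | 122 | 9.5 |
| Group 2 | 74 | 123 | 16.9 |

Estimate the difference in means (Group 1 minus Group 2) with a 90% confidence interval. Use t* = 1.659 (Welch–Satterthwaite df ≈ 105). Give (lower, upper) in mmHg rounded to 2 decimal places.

SE₁ = s₁/√n₁ = 9.5/√105 = 0.9271; SE₂ = 16.9/√74 = 1.9646.
Independent samples, unequal variances: SE_diff = √(SE₁² + SE₂²) = √(0.85951441 + 3.85965316) = 2.1724.
t* = 1.659, so margin of error = 1.659 × 2.1724 = 3.6040.
Difference in means = 122 − 123 = -1.0000.
-1.0000 ± 3.6040 → (-4.60, 2.60).

(-4.60, 2.60)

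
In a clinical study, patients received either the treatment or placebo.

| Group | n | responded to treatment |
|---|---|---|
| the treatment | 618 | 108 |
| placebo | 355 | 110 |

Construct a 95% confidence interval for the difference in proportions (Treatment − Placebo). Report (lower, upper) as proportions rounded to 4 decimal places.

p̂₁ = 108/618 = 0.1748 and p̂₂ = 110/355 = 0.3099.
SE₁ = √(p̂₁(1−p̂₁)/n₁) = √(0.1748·0.8252/618) = 0.01528; SE₂ = √(0.3099·0.6901/355) = 0.02454.
Independent samples: SE of the difference = √(SE₁² + SE₂²) = √(0.0002334784 + 0.0006022116) = 0.02891.
z* for 95% confidence is 1.960, so the margin of error is 1.960 × 0.02891 = 0.05666.
Point estimate p̂₁ − p̂₂ = 0.1748 − 0.3099 = -0.1351.
-0.1351 ± 0.05666 → (-0.1918, -0.0784).

(-0.1918, -0.0784)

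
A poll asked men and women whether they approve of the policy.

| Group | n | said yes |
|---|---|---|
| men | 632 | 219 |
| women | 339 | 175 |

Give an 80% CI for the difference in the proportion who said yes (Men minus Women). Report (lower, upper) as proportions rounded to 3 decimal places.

(-0.212, -0.127)

Sample proportions: 219/632 = 0.3465, 175/339 = 0.5162.
Each SE is √(p̂(1−p̂)/n): √(0.3465·0.6535/632) = 0.01893 and √(0.5162·0.4838/339) = 0.02714.
SE(p̂₁ − p̂₂) = √(SE₁² + SE₂²) = √(0.0003583449 + 0.0007365796) = 0.03309, since the two samples are independent.
At 80% confidence z* = 1.282; margin = 1.282 × 0.03309 = 0.04242.
The difference is 0.3465 − 0.5162 = -0.1697, so the interval is -0.1697 ± 0.04242 = (-0.212, -0.127).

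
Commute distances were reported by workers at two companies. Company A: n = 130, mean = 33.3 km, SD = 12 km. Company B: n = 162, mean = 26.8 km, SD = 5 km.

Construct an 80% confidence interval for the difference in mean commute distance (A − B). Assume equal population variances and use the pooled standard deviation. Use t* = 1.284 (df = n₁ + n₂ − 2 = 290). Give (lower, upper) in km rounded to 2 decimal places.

s_p = √[((n₁−1)s₁² + (n₂−1)s₂²)/(n₁+n₂−2)] = √[(129·12² + 161·5²)/290] = 8.8281.
SE = 8.8281·√(1/130 + 1/162) = 1.0395.
With t* = 1.284, margin = 1.284 × 1.0395 = 1.3347.
x̄₁ − x̄₂ = 33.3 − 26.8 = 6.5000; interval 6.5000 ± 1.3347 = (5.17, 7.83).

(5.17, 7.83)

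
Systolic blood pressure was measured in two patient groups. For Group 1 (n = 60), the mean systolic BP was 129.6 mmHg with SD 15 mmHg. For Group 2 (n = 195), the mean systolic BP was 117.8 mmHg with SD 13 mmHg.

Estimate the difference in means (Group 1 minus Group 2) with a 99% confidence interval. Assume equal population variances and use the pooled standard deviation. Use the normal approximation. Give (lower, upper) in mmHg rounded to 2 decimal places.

(6.67, 16.93)

s_p = √[((n₁−1)s₁² + (n₂−1)s₂²)/(n₁+n₂−2)] = √[(59·15² + 194·13²)/253] = 13.4929.
SE = 13.4929·√(1/60 + 1/195) = 1.9920.
With z* = 2.576, margin = 2.576 × 1.9920 = 5.1314.
x̄₁ − x̄₂ = 129.6 − 117.8 = 11.8000; interval 11.8000 ± 5.1314 = (6.67, 16.93).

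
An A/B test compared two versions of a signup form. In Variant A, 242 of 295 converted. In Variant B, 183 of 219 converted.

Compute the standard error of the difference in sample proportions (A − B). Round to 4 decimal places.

First, p̂₁ = 242/295 = 0.8203; p̂₂ = 183/219 = 0.8356.
The two standard errors are √(0.8203×0.1797/295) = 0.02235 and √(0.8356×0.1644/219) = 0.02505.
Because the samples are independent, SE_diff = √(0.02235² + 0.02505²) = 0.03357.

0.0336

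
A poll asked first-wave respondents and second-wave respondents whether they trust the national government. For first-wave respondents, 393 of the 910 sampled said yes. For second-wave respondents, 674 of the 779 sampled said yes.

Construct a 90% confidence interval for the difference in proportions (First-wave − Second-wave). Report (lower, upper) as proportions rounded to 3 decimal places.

Sample proportions: 393/910 = 0.4319, 674/779 = 0.8652.
Each SE is √(p̂(1−p̂)/n): √(0.4319·0.5681/910) = 0.01642 and √(0.8652·0.1348/779) = 0.01224.
SE(p̂₁ − p̂₂) = √(SE₁² + SE₂²) = √(0.0002696164 + 0.0001498176) = 0.02048, since the two samples are independent.
At 90% confidence z* = 1.645; margin = 1.645 × 0.02048 = 0.03369.
The difference is 0.4319 − 0.8652 = -0.4333, so the interval is -0.4333 ± 0.03369 = (-0.467, -0.400).

(-0.467, -0.400)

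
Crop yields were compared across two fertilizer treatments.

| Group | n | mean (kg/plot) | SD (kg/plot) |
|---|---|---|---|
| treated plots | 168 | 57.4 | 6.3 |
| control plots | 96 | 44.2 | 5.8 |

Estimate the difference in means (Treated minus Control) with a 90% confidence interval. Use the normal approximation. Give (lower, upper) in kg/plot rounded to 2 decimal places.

(11.94, 14.46)

Standard errors of each mean: 6.3/√168 = 0.4861 and 5.8/√96 = 0.5920.
SE(x̄₁ − x̄₂) = √(0.4861² + 0.5920²) = 0.7660 for independent samples with unequal variances.
With z* = 1.645, the margin is 1.645 × 0.7660 = 1.2601.
x̄₁ − x̄₂ = 57.4 − 44.2 = 13.2000; the interval is 13.2000 ± 1.2601 = (11.94, 14.46).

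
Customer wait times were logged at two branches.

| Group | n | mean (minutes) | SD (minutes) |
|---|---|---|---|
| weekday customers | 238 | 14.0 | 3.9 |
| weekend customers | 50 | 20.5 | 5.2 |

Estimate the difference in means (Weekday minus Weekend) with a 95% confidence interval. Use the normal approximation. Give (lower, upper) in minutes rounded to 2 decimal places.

SE₁ = s₁/√n₁ = 3.9/√238 = 0.2528; SE₂ = 5.2/√50 = 0.7354.
Independent samples, unequal variances: SE_diff = √(SE₁² + SE₂²) = √(0.06390784 + 0.54081316) = 0.7776.
z* = 1.960, so margin of error = 1.960 × 0.7776 = 1.5241.
Difference in means = 14.0 − 20.5 = -6.5000.
-6.5000 ± 1.5241 → (-8.02, -4.98).

(-8.02, -4.98)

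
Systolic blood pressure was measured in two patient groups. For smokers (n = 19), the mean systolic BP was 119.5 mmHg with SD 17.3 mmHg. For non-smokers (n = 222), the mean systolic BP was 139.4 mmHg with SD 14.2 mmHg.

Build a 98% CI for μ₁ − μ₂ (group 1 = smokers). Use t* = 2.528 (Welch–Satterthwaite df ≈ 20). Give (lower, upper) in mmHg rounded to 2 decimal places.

(-30.22, -9.58)

SE₁ = s₁/√n₁ = 17.3/√19 = 3.9689; SE₂ = 14.2/√222 = 0.9530.
Independent samples, unequal variances: SE_diff = √(SE₁² + SE₂²) = √(15.75216721 + 0.908209) = 4.0817.
t* = 2.528, so margin of error = 2.528 × 4.0817 = 10.3185.
Difference in means = 119.5 − 139.4 = -19.9000.
-19.9000 ± 10.3185 → (-30.22, -9.58).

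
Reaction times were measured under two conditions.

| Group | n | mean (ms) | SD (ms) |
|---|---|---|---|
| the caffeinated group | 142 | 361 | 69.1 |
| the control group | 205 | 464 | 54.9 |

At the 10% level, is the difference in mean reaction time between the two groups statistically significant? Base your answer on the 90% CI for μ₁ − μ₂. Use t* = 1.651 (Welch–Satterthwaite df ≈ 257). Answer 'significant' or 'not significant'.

significant

SE₁ = s₁/√n₁ = 69.1/√142 = 5.7987; SE₂ = 54.9/√205 = 3.8344.
Independent samples, unequal variances: SE_diff = √(SE₁² + SE₂²) = √(33.62492169 + 14.70262336) = 6.9518.
t* = 1.651, so margin of error = 1.651 × 6.9518 = 11.4774.
Difference in means = 361 − 464 = -103.0000.
-103.0000 ± 11.4774 → (-114.4774, -91.5226).
The interval (-114.4774, -91.5226) does not contain 0, so the difference is significant.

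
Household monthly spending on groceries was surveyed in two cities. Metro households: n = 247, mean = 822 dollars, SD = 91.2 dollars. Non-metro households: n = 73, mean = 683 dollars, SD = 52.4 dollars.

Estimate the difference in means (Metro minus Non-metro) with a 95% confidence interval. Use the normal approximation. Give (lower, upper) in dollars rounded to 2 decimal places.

(122.45, 155.55)

SE₁ = s₁/√n₁ = 91.2/√247 = 5.8029; SE₂ = 52.4/√73 = 6.1330.
Independent samples, unequal variances: SE_diff = √(SE₁² + SE₂²) = √(33.67364841 + 37.613689) = 8.4432.
z* = 1.960, so margin of error = 1.960 × 8.4432 = 16.5487.
Difference in means = 822 − 683 = 139.0000.
139.0000 ± 16.5487 → (122.45, 155.55).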